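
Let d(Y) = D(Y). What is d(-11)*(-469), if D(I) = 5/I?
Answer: 2345/11 ≈ 213.18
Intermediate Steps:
d(Y) = 5/Y
d(-11)*(-469) = (5/(-11))*(-469) = (5*(-1/11))*(-469) = -5/11*(-469) = 2345/11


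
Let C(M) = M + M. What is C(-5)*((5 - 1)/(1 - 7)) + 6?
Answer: 38/3 ≈ 12.667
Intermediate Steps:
C(M) = 2*M
C(-5)*((5 - 1)/(1 - 7)) + 6 = (2*(-5))*((5 - 1)/(1 - 7)) + 6 = -40/(-6) + 6 = -40*(-1)/6 + 6 = -10*(-⅔) + 6 = 20/3 + 6 = 38/3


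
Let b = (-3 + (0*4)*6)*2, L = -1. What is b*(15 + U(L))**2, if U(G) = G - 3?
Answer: -726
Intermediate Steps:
U(G) = -3 + G
b = -6 (b = (-3 + 0*6)*2 = (-3 + 0)*2 = -3*2 = -6)
b*(15 + U(L))**2 = -6*(15 + (-3 - 1))**2 = -6*(15 - 4)**2 = -6*11**2 = -6*121 = -726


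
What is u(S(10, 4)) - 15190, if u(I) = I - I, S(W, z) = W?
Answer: -15190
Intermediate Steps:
u(I) = 0
u(S(10, 4)) - 15190 = 0 - 15190 = -15190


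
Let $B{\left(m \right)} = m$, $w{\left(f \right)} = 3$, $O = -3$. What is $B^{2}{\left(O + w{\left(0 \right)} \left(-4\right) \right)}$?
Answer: $225$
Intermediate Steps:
$B^{2}{\left(O + w{\left(0 \right)} \left(-4\right) \right)} = \left(-3 + 3 \left(-4\right)\right)^{2} = \left(-3 - 12\right)^{2} = \left(-15\right)^{2} = 225$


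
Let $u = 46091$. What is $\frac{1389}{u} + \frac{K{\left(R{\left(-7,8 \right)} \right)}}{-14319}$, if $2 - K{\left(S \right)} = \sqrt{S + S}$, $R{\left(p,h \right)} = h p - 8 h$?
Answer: $\frac{19796909}{659977029} + \frac{4 i \sqrt{15}}{14319} \approx 0.029996 + 0.0010819 i$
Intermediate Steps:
$R{\left(p,h \right)} = - 8 h + h p$
$K{\left(S \right)} = 2 - \sqrt{2} \sqrt{S}$ ($K{\left(S \right)} = 2 - \sqrt{S + S} = 2 - \sqrt{2 S} = 2 - \sqrt{2} \sqrt{S}$)
$\frac{1389}{u} + \frac{K{\left(R{\left(-7,8 \right)} \right)}}{-14319} = \frac{1389}{46091} + \frac{2 - \sqrt{2} \sqrt{8 \left(-8 - 7\right)}}{-14319} = 1389 \cdot \frac{1}{46091} + \left(2 - \sqrt{2} \sqrt{8 \left(-15\right)}\right) \left(- \frac{1}{14319}\right) = \frac{1389}{46091} + \left(2 - \sqrt{2} \sqrt{-120}\right) \left(- \frac{1}{14319}\right) = \frac{1389}{46091} + \left(2 - \sqrt{2} \cdot 2 i \sqrt{30}\right) \left(- \frac{1}{14319}\right) = \frac{1389}{46091} + \left(2 - 4 i \sqrt{15}\right) \left(- \frac{1}{14319}\right) = \frac{1389}{46091} - \left(\frac{2}{14319} - \frac{4 i \sqrt{15}}{14319}\right) = \frac{19796909}{659977029} + \frac{4 i \sqrt{15}}{14319}$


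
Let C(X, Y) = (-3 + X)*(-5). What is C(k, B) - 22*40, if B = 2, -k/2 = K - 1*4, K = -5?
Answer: -955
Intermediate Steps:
k = 18 (k = -2*(-5 - 1*4) = -2*(-5 - 4) = -2*(-9) = 18)
C(X, Y) = 15 - 5*X
C(k, B) - 22*40 = (15 - 5*18) - 22*40 = (15 - 90) - 880 = -75 - 880 = -955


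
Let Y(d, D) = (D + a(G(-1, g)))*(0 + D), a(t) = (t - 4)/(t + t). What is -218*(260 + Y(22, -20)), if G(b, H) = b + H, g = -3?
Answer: -139520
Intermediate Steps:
G(b, H) = H + b
a(t) = (-4 + t)/(2*t) (a(t) = (-4 + t)/((2*t)) = (-4 + t)*(1/(2*t)) = (-4 + t)/(2*t))
Y(d, D) = D*(1 + D) (Y(d, D) = (D + (-4 + (-3 - 1))/(2*(-3 - 1)))*(0 + D) = (D + (½)*(-4 - 4)/(-4))*D = (D + (½)*(-¼)*(-8))*D = (D + 1)*D = (1 + D)*D = D*(1 + D))
-218*(260 + Y(22, -20)) = -218*(260 - 20*(1 - 20)) = -218*(260 - 20*(-19)) = -218*(260 + 380) = -218*640 = -139520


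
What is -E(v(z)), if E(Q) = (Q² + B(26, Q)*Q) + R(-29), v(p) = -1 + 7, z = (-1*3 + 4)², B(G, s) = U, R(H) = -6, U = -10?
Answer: 30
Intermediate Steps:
B(G, s) = -10
z = 1 (z = (-3 + 4)² = 1² = 1)
v(p) = 6
E(Q) = -6 + Q² - 10*Q (E(Q) = (Q² - 10*Q) - 6 = -6 + Q² - 10*Q)
-E(v(z)) = -(-6 + 6² - 10*6) = -(-6 + 36 - 60) = -1*(-30) = 30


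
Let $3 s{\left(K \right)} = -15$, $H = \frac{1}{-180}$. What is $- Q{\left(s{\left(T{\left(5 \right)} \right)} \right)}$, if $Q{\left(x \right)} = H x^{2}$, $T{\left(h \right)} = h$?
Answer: $\frac{5}{36} \approx 0.13889$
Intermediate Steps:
$H = - \frac{1}{180} \approx -0.0055556$
$s{\left(K \right)} = -5$ ($s{\left(K \right)} = \frac{1}{3} \left(-15\right) = -5$)
$Q{\left(x \right)} = - \frac{x^{2}}{180}$
$- Q{\left(s{\left(T{\left(5 \right)} \right)} \right)} = - \frac{\left(-1\right) \left(-5\right)^{2}}{180} = - \frac{\left(-1\right) 25}{180} = \left(-1\right) \left(- \frac{5}{36}\right) = \frac{5}{36}$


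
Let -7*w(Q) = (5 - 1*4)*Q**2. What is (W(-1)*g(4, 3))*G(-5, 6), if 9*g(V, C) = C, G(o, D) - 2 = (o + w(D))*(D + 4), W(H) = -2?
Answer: 464/7 ≈ 66.286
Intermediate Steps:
w(Q) = -Q**2/7 (w(Q) = -(5 - 1*4)*Q**2/7 = -(5 - 4)*Q**2/7 = -Q**2/7)
G(o, D) = 2 + (4 + D)*(o - D**2/7) (G(o, D) = 2 + (o - D**2/7)*(D + 4) = 2 + (o - D**2/7)*(4 + D) = 2 + (4 + D)*(o - D**2/7))
g(V, C) = C/9
(W(-1)*g(4, 3))*G(-5, 6) = (-2*3/9)*(2 + 4*(-5) - 4/7*6**2 - 1/7*6**3 + 6*(-5)) = (-2*1/3)*(2 - 20 - 4/7*36 - 1/7*216 - 30) = -2*(2 - 20 - 144/7 - 216/7 - 30)/3 = -2/3*(-696/7) = 464/7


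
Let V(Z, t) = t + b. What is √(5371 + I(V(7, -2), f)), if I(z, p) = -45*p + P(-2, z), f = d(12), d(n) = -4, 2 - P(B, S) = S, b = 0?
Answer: √5555 ≈ 74.532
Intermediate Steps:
P(B, S) = 2 - S
f = -4
V(Z, t) = t (V(Z, t) = t + 0 = t)
I(z, p) = 2 - z - 45*p (I(z, p) = -45*p + (2 - z) = 2 - z - 45*p)
√(5371 + I(V(7, -2), f)) = √(5371 + (2 - 1*(-2) - 45*(-4))) = √(5371 + (2 + 2 + 180)) = √(5371 + 184) = √5555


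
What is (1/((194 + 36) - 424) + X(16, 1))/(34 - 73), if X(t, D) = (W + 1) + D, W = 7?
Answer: -1745/7566 ≈ -0.23064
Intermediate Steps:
X(t, D) = 8 + D (X(t, D) = (7 + 1) + D = 8 + D)
(1/((194 + 36) - 424) + X(16, 1))/(34 - 73) = (1/((194 + 36) - 424) + (8 + 1))/(34 - 73) = (1/(230 - 424) + 9)/(-39) = (1/(-194) + 9)*(-1/39) = (-1/194 + 9)*(-1/39) = (1745/194)*(-1/39) = -1745/7566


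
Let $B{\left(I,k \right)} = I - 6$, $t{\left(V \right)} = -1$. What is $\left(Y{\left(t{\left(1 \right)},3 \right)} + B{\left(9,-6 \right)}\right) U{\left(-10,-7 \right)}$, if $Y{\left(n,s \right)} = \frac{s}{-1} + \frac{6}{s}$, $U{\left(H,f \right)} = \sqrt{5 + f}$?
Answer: $2 i \sqrt{2} \approx 2.8284 i$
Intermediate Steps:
$B{\left(I,k \right)} = -6 + I$ ($B{\left(I,k \right)} = I - 6 = -6 + I$)
$Y{\left(n,s \right)} = - s + \frac{6}{s}$ ($Y{\left(n,s \right)} = s \left(-1\right) + \frac{6}{s} = - s + \frac{6}{s}$)
$\left(Y{\left(t{\left(1 \right)},3 \right)} + B{\left(9,-6 \right)}\right) U{\left(-10,-7 \right)} = \left(\left(\left(-1\right) 3 + \frac{6}{3}\right) + \left(-6 + 9\right)\right) \sqrt{5 - 7} = \left(\left(-3 + 6 \cdot \frac{1}{3}\right) + 3\right) \sqrt{-2} = \left(\left(-3 + 2\right) + 3\right) i \sqrt{2} = \left(-1 + 3\right) i \sqrt{2} = 2 i \sqrt{2}$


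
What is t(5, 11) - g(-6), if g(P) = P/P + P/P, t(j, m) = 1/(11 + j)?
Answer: -31/16 ≈ -1.9375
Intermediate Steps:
g(P) = 2 (g(P) = 1 + 1 = 2)
t(5, 11) - g(-6) = 1/(11 + 5) - 1*2 = 1/16 - 2 = -31/16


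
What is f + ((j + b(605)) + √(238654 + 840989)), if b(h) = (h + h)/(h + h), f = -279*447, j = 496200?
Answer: 371488 + √1079643 ≈ 3.7253e+5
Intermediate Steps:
f = -124713
b(h) = 1 (b(h) = (2*h)/((2*h)) = (2*h)*(1/(2*h)) = 1)
f + ((j + b(605)) + √(238654 + 840989)) = -124713 + ((496200 + 1) + √(238654 + 840989)) = -124713 + (496201 + √1079643) = 371488 + √1079643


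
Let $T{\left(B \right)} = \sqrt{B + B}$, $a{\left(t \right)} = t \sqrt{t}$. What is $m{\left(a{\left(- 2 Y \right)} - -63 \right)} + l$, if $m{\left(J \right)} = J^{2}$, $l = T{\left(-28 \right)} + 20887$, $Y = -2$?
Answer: $25928 + 2 i \sqrt{14} \approx 25928.0 + 7.4833 i$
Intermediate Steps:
$a{\left(t \right)} = t^{\frac{3}{2}}$
$T{\left(B \right)} = \sqrt{2} \sqrt{B}$ ($T{\left(B \right)} = \sqrt{2 B} = \sqrt{2} \sqrt{B}$)
$l = 20887 + 2 i \sqrt{14}$ ($l = \sqrt{2} \sqrt{-28} + 20887 = \sqrt{2} \cdot 2 i \sqrt{7} + 20887 = 2 i \sqrt{14} + 20887 = 20887 + 2 i \sqrt{14} \approx 20887.0 + 7.4833 i$)
$m{\left(a{\left(- 2 Y \right)} - -63 \right)} + l = \left(\left(\left(-2\right) \left(-2\right)\right)^{\frac{3}{2}} - -63\right)^{2} + \left(20887 + 2 i \sqrt{14}\right) = \left(4^{\frac{3}{2}} + 63\right)^{2} + \left(20887 + 2 i \sqrt{14}\right) = \left(8 + 63\right)^{2} + \left(20887 + 2 i \sqrt{14}\right) = 71^{2} + \left(20887 + 2 i \sqrt{14}\right) = 5041 + \left(20887 + 2 i \sqrt{14}\right) = 25928 + 2 i \sqrt{14}$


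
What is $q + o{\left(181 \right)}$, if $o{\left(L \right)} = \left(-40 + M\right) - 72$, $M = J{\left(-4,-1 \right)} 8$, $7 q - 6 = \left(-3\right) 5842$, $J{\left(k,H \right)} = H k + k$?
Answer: $- \frac{18304}{7} \approx -2614.9$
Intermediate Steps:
$J{\left(k,H \right)} = k + H k$
$q = - \frac{17520}{7}$ ($q = \frac{6}{7} + \frac{\left(-3\right) 5842}{7} = \frac{6}{7} + \frac{1}{7} \left(-17526\right) = \frac{6}{7} - \frac{17526}{7} = - \frac{17520}{7} \approx -2502.9$)
$M = 0$ ($M = - 4 \left(1 - 1\right) 8 = \left(-4\right) 0 \cdot 8 = 0 \cdot 8 = 0$)
$o{\left(L \right)} = -112$ ($o{\left(L \right)} = \left(-40 + 0\right) - 72 = -40 - 72 = -112$)
$q + o{\left(181 \right)} = - \frac{17520}{7} - 112 = - \frac{18304}{7}$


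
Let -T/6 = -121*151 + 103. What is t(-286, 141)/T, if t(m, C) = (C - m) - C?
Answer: 143/54504 ≈ 0.0026237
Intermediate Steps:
T = 109008 (T = -6*(-121*151 + 103) = -6*(-18271 + 103) = -6*(-18168) = 109008)
t(m, C) = -m
t(-286, 141)/T = -1*(-286)/109008 = 286*(1/109008) = 143/54504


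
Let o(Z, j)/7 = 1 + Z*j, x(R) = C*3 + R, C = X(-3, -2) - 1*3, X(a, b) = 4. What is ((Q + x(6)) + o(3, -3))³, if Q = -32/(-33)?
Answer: -3504881359/35937 ≈ -97529.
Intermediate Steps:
C = 1 (C = 4 - 1*3 = 4 - 3 = 1)
x(R) = 3 + R (x(R) = 1*3 + R = 3 + R)
Q = 32/33 (Q = -32*(-1/33) = 32/33 ≈ 0.96970)
o(Z, j) = 7 + 7*Z*j (o(Z, j) = 7*(1 + Z*j) = 7 + 7*Z*j)
((Q + x(6)) + o(3, -3))³ = ((32/33 + (3 + 6)) + (7 + 7*3*(-3)))³ = ((32/33 + 9) + (7 - 63))³ = (329/33 - 56)³ = (-1519/33)³ = -3504881359/35937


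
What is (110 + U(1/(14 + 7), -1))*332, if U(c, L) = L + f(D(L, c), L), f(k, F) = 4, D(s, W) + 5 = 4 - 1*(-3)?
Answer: 37516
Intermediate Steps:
D(s, W) = 2 (D(s, W) = -5 + (4 - 1*(-3)) = -5 + (4 + 3) = -5 + 7 = 2)
U(c, L) = 4 + L (U(c, L) = L + 4 = 4 + L)
(110 + U(1/(14 + 7), -1))*332 = (110 + (4 - 1))*332 = (110 + 3)*332 = 113*332 = 37516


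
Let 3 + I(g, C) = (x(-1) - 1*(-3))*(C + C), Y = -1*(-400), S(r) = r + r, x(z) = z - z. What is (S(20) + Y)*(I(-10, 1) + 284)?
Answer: 126280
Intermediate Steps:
x(z) = 0
S(r) = 2*r
Y = 400
I(g, C) = -3 + 6*C (I(g, C) = -3 + (0 - 1*(-3))*(C + C) = -3 + (0 + 3)*(2*C) = -3 + 3*(2*C) = -3 + 6*C)
(S(20) + Y)*(I(-10, 1) + 284) = (2*20 + 400)*((-3 + 6*1) + 284) = (40 + 400)*((-3 + 6) + 284) = 440*(3 + 284) = 440*287 = 126280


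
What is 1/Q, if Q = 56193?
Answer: 1/56193 ≈ 1.7796e-5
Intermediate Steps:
1/Q = 1/56193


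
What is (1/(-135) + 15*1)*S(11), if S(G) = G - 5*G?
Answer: -89056/135 ≈ -659.67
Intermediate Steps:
S(G) = -4*G
(1/(-135) + 15*1)*S(11) = (1/(-135) + 15*1)*(-4*11) = (-1/135 + 15)*(-44) = (2024/135)*(-44) = -89056/135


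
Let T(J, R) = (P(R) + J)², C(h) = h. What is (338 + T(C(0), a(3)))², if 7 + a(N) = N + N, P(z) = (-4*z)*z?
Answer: 125316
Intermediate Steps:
P(z) = -4*z²
a(N) = -7 + 2*N (a(N) = -7 + (N + N) = -7 + 2*N)
T(J, R) = (J - 4*R²)² (T(J, R) = (-4*R² + J)² = (J - 4*R²)²)
(338 + T(C(0), a(3)))² = (338 + (0 - 4*(-7 + 2*3)²)²)² = (338 + (0 - 4*(-7 + 6)²)²)² = (338 + (0 - 4*(-1)²)²)² = (338 + (0 - 4*1)²)² = (338 + (0 - 4)²)² = (338 + (-4)²)² = (338 + 16)² = 354² = 125316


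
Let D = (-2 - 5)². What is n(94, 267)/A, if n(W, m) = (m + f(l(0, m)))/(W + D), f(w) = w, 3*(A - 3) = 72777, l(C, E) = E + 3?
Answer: 537/3469466 ≈ 0.00015478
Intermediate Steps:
l(C, E) = 3 + E
A = 24262 (A = 3 + (⅓)*72777 = 3 + 24259 = 24262)
D = 49 (D = (-7)² = 49)
n(W, m) = (3 + 2*m)/(49 + W) (n(W, m) = (m + (3 + m))/(W + 49) = (3 + 2*m)/(49 + W))
n(94, 267)/A = ((3 + 2*267)/(49 + 94))/24262 = ((3 + 534)/143)*(1/24262) = ((1/143)*537)*(1/24262) = (537/143)*(1/24262) = 537/3469466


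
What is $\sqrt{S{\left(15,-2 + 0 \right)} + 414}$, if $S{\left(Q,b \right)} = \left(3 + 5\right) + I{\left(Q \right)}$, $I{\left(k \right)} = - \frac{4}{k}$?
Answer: $\frac{\sqrt{94890}}{15} \approx 20.536$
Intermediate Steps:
$S{\left(Q,b \right)} = 8 - \frac{4}{Q}$ ($S{\left(Q,b \right)} = \left(3 + 5\right) - \frac{4}{Q} = 8 - \frac{4}{Q}$)
$\sqrt{S{\left(15,-2 + 0 \right)} + 414} = \sqrt{\left(8 - \frac{4}{15}\right) + 414} = \sqrt{\frac{116}{15} + 414} = \sqrt{\frac{6326}{15}} = \frac{\sqrt{94890}}{15}$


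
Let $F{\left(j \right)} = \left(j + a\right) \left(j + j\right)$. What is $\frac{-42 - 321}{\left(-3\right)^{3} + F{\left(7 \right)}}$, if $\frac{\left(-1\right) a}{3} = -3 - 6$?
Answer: $- \frac{363}{449} \approx -0.80846$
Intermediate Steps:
$a = 27$ ($a = - 3 \left(-3 - 6\right) = \left(-3\right) \left(-9\right) = 27$)
$F{\left(j \right)} = 2 j \left(27 + j\right)$ ($F{\left(j \right)} = \left(j + 27\right) \left(j + j\right) = \left(27 + j\right) 2 j = 2 j \left(27 + j\right)$)
$\frac{-42 - 321}{\left(-3\right)^{3} + F{\left(7 \right)}} = \frac{-42 - 321}{\left(-3\right)^{3} + 2 \cdot 7 \left(27 + 7\right)} = - \frac{363}{-27 + 2 \cdot 7 \cdot 34} = - \frac{363}{-27 + 476} = - \frac{363}{449}$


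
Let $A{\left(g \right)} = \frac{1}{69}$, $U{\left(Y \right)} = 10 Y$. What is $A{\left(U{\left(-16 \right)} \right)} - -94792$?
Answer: $\frac{6540649}{69} \approx 94792.0$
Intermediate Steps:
$A{\left(g \right)} = \frac{1}{69}$
$A{\left(U{\left(-16 \right)} \right)} - -94792 = \frac{1}{69} - -94792 = \frac{1}{69} + 94792 = \frac{6540649}{69}$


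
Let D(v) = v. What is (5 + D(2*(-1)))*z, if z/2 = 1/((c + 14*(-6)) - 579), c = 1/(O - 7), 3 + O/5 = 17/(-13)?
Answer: -1113/122993 ≈ -0.0090493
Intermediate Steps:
O = -280/13 (O = -15 + 5*(17/(-13)) = -15 + 5*(17*(-1/13)) = -15 + 5*(-17/13) = -15 - 85/13 = -280/13 ≈ -21.538)
c = -13/371 (c = 1/(-280/13 - 7) = 1/(-371/13) = -13/371 ≈ -0.035040)
z = -371/122993 (z = 2/((-13/371 + 14*(-6)) - 579) = 2/((-13/371 - 84) - 579) = 2/(-31177/371 - 579) = 2/(-245986/371) = 2*(-371/245986) = -371/122993 ≈ -0.0030164)
(5 + D(2*(-1)))*z = (5 + 2*(-1))*(-371/122993) = (5 - 2)*(-371/122993) = 3*(-371/122993) = -1113/122993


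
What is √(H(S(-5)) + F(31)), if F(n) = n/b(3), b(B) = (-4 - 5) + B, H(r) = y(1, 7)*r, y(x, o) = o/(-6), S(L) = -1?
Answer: 2*I ≈ 2.0*I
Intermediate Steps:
y(x, o) = -o/6 (y(x, o) = o*(-⅙) = -o/6)
H(r) = -7*r/6 (H(r) = (-⅙*7)*r = -7*r/6)
b(B) = -9 + B
F(n) = -n/6 (F(n) = n/(-9 + 3) = n/(-6) = n*(-⅙) = -n/6)
√(H(S(-5)) + F(31)) = √(-7/6*(-1) - ⅙*31) = √(7/6 - 31/6) = √(-4) = 2*I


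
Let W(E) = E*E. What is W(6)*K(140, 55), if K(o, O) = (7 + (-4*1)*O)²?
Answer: 1633284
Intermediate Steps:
W(E) = E²
K(o, O) = (7 - 4*O)²
W(6)*K(140, 55) = 6²*(-7 + 4*55)² = 36*(-7 + 220)² = 36*213² = 36*45369 = 1633284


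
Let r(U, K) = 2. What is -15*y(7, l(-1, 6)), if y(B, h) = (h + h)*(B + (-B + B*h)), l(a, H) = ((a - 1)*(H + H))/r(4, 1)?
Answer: -30240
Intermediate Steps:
l(a, H) = H*(-1 + a) (l(a, H) = ((a - 1)*(H + H))/2 = ((-1 + a)*(2*H))*(1/2) = (2*H*(-1 + a))*(1/2) = H*(-1 + a))
y(B, h) = 2*B*h**2 (y(B, h) = (2*h)*(B*h) = 2*B*h**2)
-15*y(7, l(-1, 6)) = -30*7*(6*(-1 - 1))**2 = -30*7*(6*(-2))**2 = -30*7*(-12)**2 = -30*7*144 = -15*2016 = -30240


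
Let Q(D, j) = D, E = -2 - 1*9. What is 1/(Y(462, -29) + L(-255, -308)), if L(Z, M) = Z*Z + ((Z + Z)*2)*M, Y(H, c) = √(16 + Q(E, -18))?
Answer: 75837/28756252844 - √5/143781264220 ≈ 2.6372e-6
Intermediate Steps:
E = -11 (E = -2 - 9 = -11)
Y(H, c) = √5 (Y(H, c) = √(16 - 11) = √5)
L(Z, M) = Z² + 4*M*Z (L(Z, M) = Z² + ((2*Z)*2)*M = Z² + (4*Z)*M = Z² + 4*M*Z)
1/(Y(462, -29) + L(-255, -308)) = 1/(√5 - 255*(-255 + 4*(-308))) = 1/(√5 - 255*(-255 - 1232)) = 1/(√5 - 255*(-1487)) = 1/(√5 + 379185) = 1/(379185 + √5)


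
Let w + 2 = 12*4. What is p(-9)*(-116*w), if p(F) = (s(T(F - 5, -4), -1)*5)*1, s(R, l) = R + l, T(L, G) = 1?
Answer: 0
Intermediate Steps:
w = 46 (w = -2 + 12*4 = -2 + 48 = 46)
p(F) = 0 (p(F) = ((1 - 1)*5)*1 = (0*5)*1 = 0*1 = 0)
p(-9)*(-116*w) = 0*(-116*46) = 0*(-5336) = 0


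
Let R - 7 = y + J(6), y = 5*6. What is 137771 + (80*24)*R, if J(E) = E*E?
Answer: 277931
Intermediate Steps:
y = 30
J(E) = E²
R = 73 (R = 7 + (30 + 6²) = 7 + (30 + 36) = 7 + 66 = 73)
137771 + (80*24)*R = 137771 + (80*24)*73 = 137771 + 1920*73 = 137771 + 140160 = 277931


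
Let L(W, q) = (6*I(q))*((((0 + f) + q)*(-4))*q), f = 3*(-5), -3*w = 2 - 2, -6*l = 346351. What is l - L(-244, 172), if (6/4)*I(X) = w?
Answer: -346351/6 ≈ -57725.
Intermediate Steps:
l = -346351/6 (l = -1/6*346351 = -346351/6 ≈ -57725.)
w = 0 (w = -(2 - 2)/3 = -1/3*0 = 0)
f = -15
I(X) = 0 (I(X) = (2/3)*0 = 0)
L(W, q) = 0 (L(W, q) = (6*0)*((((0 - 15) + q)*(-4))*q) = 0*(((-15 + q)*(-4))*q) = 0*((60 - 4*q)*q) = 0*(q*(60 - 4*q)) = 0)
l - L(-244, 172) = -346351/6 - 1*0 = -346351/6 + 0 = -346351/6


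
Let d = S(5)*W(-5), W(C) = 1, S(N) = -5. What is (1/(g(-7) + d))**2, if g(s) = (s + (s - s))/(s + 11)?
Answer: 16/729 ≈ 0.021948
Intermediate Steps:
d = -5 (d = -5*1 = -5)
g(s) = s/(11 + s) (g(s) = (s + 0)/(11 + s) = s/(11 + s))
(1/(g(-7) + d))**2 = (1/(-7/(11 - 7) - 5))**2 = (1/(-7/4 - 5))**2 = (1/(-27/4))**2 = (-4/27)**2 = 16/729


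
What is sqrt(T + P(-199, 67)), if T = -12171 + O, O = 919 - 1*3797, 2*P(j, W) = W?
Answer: I*sqrt(60062)/2 ≈ 122.54*I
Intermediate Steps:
P(j, W) = W/2
O = -2878 (O = 919 - 3797 = -2878)
T = -15049 (T = -12171 - 2878 = -15049)
sqrt(T + P(-199, 67)) = sqrt(-15049 + (1/2)*67) = sqrt(-15049 + 67/2) = sqrt(-30031/2) = I*sqrt(60062)/2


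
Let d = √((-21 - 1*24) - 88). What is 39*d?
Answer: 39*I*√133 ≈ 449.77*I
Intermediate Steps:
d = I*√133 (d = √((-21 - 24) - 88) = √(-45 - 88) = √(-133) = I*√133 ≈ 11.533*I)
39*d = 39*(I*√133) = 39*I*√133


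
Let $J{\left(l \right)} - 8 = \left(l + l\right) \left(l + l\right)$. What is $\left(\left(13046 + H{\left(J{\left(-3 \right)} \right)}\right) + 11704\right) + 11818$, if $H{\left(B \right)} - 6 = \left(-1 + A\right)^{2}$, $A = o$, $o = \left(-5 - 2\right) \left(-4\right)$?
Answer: $37303$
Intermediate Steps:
$J{\left(l \right)} = 8 + 4 l^{2}$ ($J{\left(l \right)} = 8 + \left(l + l\right) \left(l + l\right) = 8 + 2 l 2 l = 8 + 4 l^{2}$)
$o = 28$ ($o = \left(-7\right) \left(-4\right) = 28$)
$A = 28$
$H{\left(B \right)} = 735$ ($H{\left(B \right)} = 6 + \left(-1 + 28\right)^{2} = 6 + 27^{2} = 6 + 729 = 735$)
$\left(\left(13046 + H{\left(J{\left(-3 \right)} \right)}\right) + 11704\right) + 11818 = \left(\left(13046 + 735\right) + 11704\right) + 11818 = \left(13781 + 11704\right) + 11818 = 25485 + 11818 = 37303$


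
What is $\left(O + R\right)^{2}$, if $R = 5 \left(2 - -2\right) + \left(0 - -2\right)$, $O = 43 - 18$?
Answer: $2209$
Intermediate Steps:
$O = 25$
$R = 22$ ($R = 5 \left(2 + 2\right) + \left(0 + 2\right) = 5 \cdot 4 + 2 = 20 + 2 = 22$)
$\left(O + R\right)^{2} = \left(25 + 22\right)^{2} = 47^{2} = 2209$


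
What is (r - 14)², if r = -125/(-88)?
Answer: 1225449/7744 ≈ 158.24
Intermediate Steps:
r = 125/88 (r = -125*(-1/88) = 125/88 ≈ 1.4205)
(r - 14)² = (125/88 - 14)² = (-1107/88)² = 1225449/7744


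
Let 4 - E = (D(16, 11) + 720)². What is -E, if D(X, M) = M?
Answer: 534357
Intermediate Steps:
E = -534357 (E = 4 - (11 + 720)² = 4 - 1*731² = 4 - 1*534361 = 4 - 534361 = -534357)
-E = -1*(-534357) = 534357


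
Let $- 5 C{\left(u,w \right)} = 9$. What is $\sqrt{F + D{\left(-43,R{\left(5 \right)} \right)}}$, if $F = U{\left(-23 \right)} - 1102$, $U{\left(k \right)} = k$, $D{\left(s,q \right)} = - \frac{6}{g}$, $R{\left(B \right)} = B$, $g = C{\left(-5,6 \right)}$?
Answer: $\frac{i \sqrt{10095}}{3} \approx 33.491 i$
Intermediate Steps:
$C{\left(u,w \right)} = - \frac{9}{5}$ ($C{\left(u,w \right)} = \left(- \frac{1}{5}\right) 9 = - \frac{9}{5}$)
$g = - \frac{9}{5} \approx -1.8$
$D{\left(s,q \right)} = \frac{10}{3}$ ($D{\left(s,q \right)} = - \frac{6}{- \frac{9}{5}} = \left(-6\right) \left(- \frac{5}{9}\right) = \frac{10}{3}$)
$F = -1125$ ($F = -23 - 1102 = -1125$)
$\sqrt{F + D{\left(-43,R{\left(5 \right)} \right)}} = \sqrt{-1125 + \frac{10}{3}} = \sqrt{- \frac{3365}{3}} = \frac{i \sqrt{10095}}{3}$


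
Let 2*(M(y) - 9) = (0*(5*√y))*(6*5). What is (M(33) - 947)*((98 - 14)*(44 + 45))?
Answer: -7012488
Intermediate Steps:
M(y) = 9 (M(y) = 9 + ((0*(5*√y))*(6*5))/2 = 9 + (0*30)/2 = 9 + (½)*0 = 9 + 0 = 9)
(M(33) - 947)*((98 - 14)*(44 + 45)) = (9 - 947)*((98 - 14)*(44 + 45)) = -78792*89 = -938*7476 = -7012488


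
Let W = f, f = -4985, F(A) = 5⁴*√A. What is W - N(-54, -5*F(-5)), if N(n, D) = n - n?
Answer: -4985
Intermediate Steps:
F(A) = 625*√A
N(n, D) = 0
W = -4985
W - N(-54, -5*F(-5)) = -4985 - 1*0 = -4985 + 0 = -4985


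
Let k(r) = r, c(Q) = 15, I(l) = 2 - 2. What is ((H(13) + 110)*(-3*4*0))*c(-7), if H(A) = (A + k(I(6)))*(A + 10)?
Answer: 0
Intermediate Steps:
I(l) = 0
H(A) = A*(10 + A) (H(A) = (A + 0)*(A + 10) = A*(10 + A))
((H(13) + 110)*(-3*4*0))*c(-7) = ((13*(10 + 13) + 110)*(-3*4*0))*15 = ((13*23 + 110)*(-12*0))*15 = ((299 + 110)*0)*15 = (409*0)*15 = 0*15 = 0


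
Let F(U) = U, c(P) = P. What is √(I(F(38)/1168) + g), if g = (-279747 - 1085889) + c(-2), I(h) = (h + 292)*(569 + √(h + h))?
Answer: √(-102271736954 + 170547*√1387)/292 ≈ 1095.2*I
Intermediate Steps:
I(h) = (292 + h)*(569 + √2*√h) (I(h) = (292 + h)*(569 + √(2*h)) = (292 + h)*(569 + √2*√h))
g = -1365638 (g = (-279747 - 1085889) - 2 = -1365636 - 2 = -1365638)
√(I(F(38)/1168) + g) = √((166148 + 569*(38/1168) + √2*(38/1168)^(3/2) + 292*√2*√(38/1168)) - 1365638) = √((166148 + 569*(38*(1/1168)) + √2*(38*(1/1168))^(3/2) + 292*√2*√(38*(1/1168))) - 1365638) = √((166148 + 569*(19/584) + √2*(19/584)^(3/2) + 292*√2*√(19/584)) - 1365638) = √((166148 + 10811/584 + √2*(19*√2774/170528) + 292*√2*(√2774/292)) - 1365638) = √((166148 + 10811/584 + 19*√1387/85264 + 2*√1387) - 1365638) = √((97041243/584 + 170547*√1387/85264) - 1365638) = √(-700491349/584 + 170547*√1387/85264)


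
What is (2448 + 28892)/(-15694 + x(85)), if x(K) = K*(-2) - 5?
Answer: -31340/15869 ≈ -1.9749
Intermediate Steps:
x(K) = -5 - 2*K (x(K) = -2*K - 5 = -5 - 2*K)
(2448 + 28892)/(-15694 + x(85)) = (2448 + 28892)/(-15694 + (-5 - 2*85)) = 31340/(-15694 + (-5 - 170)) = 31340/(-15694 - 175) = 31340/(-15869) = 31340*(-1/15869) = -31340/15869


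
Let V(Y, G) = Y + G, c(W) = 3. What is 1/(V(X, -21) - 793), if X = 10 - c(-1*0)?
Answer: -1/807 ≈ -0.0012392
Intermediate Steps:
X = 7 (X = 10 - 1*3 = 10 - 3 = 7)
V(Y, G) = G + Y
1/(V(X, -21) - 793) = 1/((-21 + 7) - 793) = 1/(-14 - 793) = 1/(-807) = -1/807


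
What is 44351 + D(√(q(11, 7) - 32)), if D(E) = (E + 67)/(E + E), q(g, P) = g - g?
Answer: 88703/2 - 67*I*√2/16 ≈ 44352.0 - 5.922*I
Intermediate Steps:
q(g, P) = 0
D(E) = (67 + E)/(2*E) (D(E) = (67 + E)/((2*E)) = (67 + E)*(1/(2*E)) = (67 + E)/(2*E))
44351 + D(√(q(11, 7) - 32)) = 44351 + (67 + √(0 - 32))/(2*(√(0 - 32))) = 44351 + (67 + √(-32))/(2*(√(-32))) = 44351 + (67 + 4*I*√2)/(2*((4*I*√2))) = 44351 + (-I*√2/8)*(67 + 4*I*√2)/2 = 44351 - I*√2*(67 + 4*I*√2)/16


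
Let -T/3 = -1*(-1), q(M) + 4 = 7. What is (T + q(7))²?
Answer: 0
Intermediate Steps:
q(M) = 3 (q(M) = -4 + 7 = 3)
T = -3 (T = -(-3)*(-1) = -3*1 = -3)
(T + q(7))² = (-3 + 3)² = 0² = 0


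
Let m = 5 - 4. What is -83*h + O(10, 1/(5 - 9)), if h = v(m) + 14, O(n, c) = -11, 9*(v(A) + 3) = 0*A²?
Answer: -924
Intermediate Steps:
m = 1
v(A) = -3 (v(A) = -3 + (0*A²)/9 = -3 + (⅑)*0 = -3 + 0 = -3)
h = 11 (h = -3 + 14 = 11)
-83*h + O(10, 1/(5 - 9)) = -83*11 - 11 = -913 - 11 = -924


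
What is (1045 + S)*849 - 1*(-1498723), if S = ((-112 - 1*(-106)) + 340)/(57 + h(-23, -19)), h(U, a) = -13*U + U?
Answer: 264932530/111 ≈ 2.3868e+6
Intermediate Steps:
h(U, a) = -12*U
S = 334/333 (S = ((-112 - 1*(-106)) + 340)/(57 - 12*(-23)) = ((-112 + 106) + 340)/(57 + 276) = (-6 + 340)/333 = 334*(1/333) = 334/333 ≈ 1.0030)
(1045 + S)*849 - 1*(-1498723) = (1045 + 334/333)*849 - 1*(-1498723) = (348319/333)*849 + 1498723 = 98574277/111 + 1498723 = 264932530/111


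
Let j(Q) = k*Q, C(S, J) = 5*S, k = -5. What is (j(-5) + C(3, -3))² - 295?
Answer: 1305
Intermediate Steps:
j(Q) = -5*Q
(j(-5) + C(3, -3))² - 295 = (-5*(-5) + 5*3)² - 295 = (25 + 15)² - 295 = 40² - 295 = 1600 - 295 = 1305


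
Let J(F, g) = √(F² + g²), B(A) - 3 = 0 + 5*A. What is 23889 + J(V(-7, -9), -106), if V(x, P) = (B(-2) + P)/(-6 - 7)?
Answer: 23889 + 2*√474785/13 ≈ 23995.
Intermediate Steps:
B(A) = 3 + 5*A (B(A) = 3 + (0 + 5*A) = 3 + 5*A)
V(x, P) = 7/13 - P/13 (V(x, P) = ((3 + 5*(-2)) + P)/(-6 - 7) = ((3 - 10) + P)/(-13) = (-7 + P)*(-1/13) = 7/13 - P/13)
23889 + J(V(-7, -9), -106) = 23889 + √((7/13 - 1/13*(-9))² + (-106)²) = 23889 + √((7/13 + 9/13)² + 11236) = 23889 + √((16/13)² + 11236) = 23889 + √(256/169 + 11236) = 23889 + √(1899140/169) = 23889 + 2*√474785/13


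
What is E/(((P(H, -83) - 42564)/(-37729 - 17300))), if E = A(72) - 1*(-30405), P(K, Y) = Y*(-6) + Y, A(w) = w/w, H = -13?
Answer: 1673211774/42149 ≈ 39698.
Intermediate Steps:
A(w) = 1
P(K, Y) = -5*Y (P(K, Y) = -6*Y + Y = -5*Y)
E = 30406 (E = 1 - 1*(-30405) = 1 + 30405 = 30406)
E/(((P(H, -83) - 42564)/(-37729 - 17300))) = 30406/(((-5*(-83) - 42564)/(-37729 - 17300))) = 30406/(((415 - 42564)/(-55029))) = 30406/((-42149*(-1/55029))) = 30406/(42149/55029) = 30406*(55029/42149) = 1673211774/42149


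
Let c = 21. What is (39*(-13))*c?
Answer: -10647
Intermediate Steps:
(39*(-13))*c = (39*(-13))*21 = -507*21 = -10647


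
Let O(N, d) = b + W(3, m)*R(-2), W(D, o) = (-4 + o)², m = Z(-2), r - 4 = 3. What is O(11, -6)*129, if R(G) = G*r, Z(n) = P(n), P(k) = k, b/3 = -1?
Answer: -65403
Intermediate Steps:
r = 7 (r = 4 + 3 = 7)
b = -3 (b = 3*(-1) = -3)
Z(n) = n
m = -2
R(G) = 7*G (R(G) = G*7 = 7*G)
O(N, d) = -507 (O(N, d) = -3 + (-4 - 2)²*(7*(-2)) = -3 + (-6)²*(-14) = -3 + 36*(-14) = -3 - 504 = -507)
O(11, -6)*129 = -507*129 = -65403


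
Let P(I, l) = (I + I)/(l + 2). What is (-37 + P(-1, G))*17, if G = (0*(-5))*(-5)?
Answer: -646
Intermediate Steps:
G = 0 (G = 0*(-5) = 0)
P(I, l) = 2*I/(2 + l) (P(I, l) = (2*I)/(2 + l) = 2*I/(2 + l))
(-37 + P(-1, G))*17 = (-37 + 2*(-1)/(2 + 0))*17 = (-37 + 2*(-1)/2)*17 = (-37 + 2*(-1)*(½))*17 = (-37 - 1)*17 = -38*17 = -646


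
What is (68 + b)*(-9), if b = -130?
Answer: 558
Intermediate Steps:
(68 + b)*(-9) = (68 - 130)*(-9) = -62*(-9) = 558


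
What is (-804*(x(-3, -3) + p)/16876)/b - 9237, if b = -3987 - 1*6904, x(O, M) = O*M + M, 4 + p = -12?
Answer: -424432106583/45949129 ≈ -9237.0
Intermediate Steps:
p = -16 (p = -4 - 12 = -16)
x(O, M) = M + M*O (x(O, M) = M*O + M = M + M*O)
b = -10891 (b = -3987 - 6904 = -10891)
(-804*(x(-3, -3) + p)/16876)/b - 9237 = (-804*(-3*(1 - 3) - 16)/16876)/(-10891) - 9237 = (-804*(-3*(-2) - 16)*(1/16876))*(-1/10891) - 9237 = (-804*(6 - 16)*(1/16876))*(-1/10891) - 9237 = (-804*(-10)*(1/16876))*(-1/10891) - 9237 = (8040*(1/16876))*(-1/10891) - 9237 = (2010/4219)*(-1/10891) - 9237 = -2010/45949129 - 9237 = -424432106583/45949129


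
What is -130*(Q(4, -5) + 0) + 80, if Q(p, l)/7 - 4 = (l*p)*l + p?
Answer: -98200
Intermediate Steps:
Q(p, l) = 28 + 7*p + 7*p*l² (Q(p, l) = 28 + 7*((l*p)*l + p) = 28 + 7*(p*l² + p) = 28 + 7*(p + p*l²) = 28 + (7*p + 7*p*l²) = 28 + 7*p + 7*p*l²)
-130*(Q(4, -5) + 0) + 80 = -130*((28 + 7*4 + 7*4*(-5)²) + 0) + 80 = -130*((28 + 28 + 7*4*25) + 0) + 80 = -130*((28 + 28 + 700) + 0) + 80 = -130*(756 + 0) + 80 = -130*756 + 80 = -26*3780 + 80 = -98280 + 80 = -98200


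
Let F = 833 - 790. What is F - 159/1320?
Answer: 18867/440 ≈ 42.880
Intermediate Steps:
F = 43
F - 159/1320 = 43 - 159/1320 = 43 - 1*53/440 = 43 - 53/440 = 18867/440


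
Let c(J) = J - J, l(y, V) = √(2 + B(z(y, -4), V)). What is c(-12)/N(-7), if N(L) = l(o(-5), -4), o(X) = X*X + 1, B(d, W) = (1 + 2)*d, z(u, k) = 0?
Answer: 0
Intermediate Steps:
B(d, W) = 3*d
o(X) = 1 + X² (o(X) = X² + 1 = 1 + X²)
l(y, V) = √2 (l(y, V) = √(2 + 3*0) = √(2 + 0) = √2)
N(L) = √2
c(J) = 0
c(-12)/N(-7) = 0/(√2) = 0*(√2/2) = 0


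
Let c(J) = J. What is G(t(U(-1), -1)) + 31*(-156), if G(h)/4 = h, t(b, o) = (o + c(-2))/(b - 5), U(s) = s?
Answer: -4834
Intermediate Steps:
t(b, o) = (-2 + o)/(-5 + b) (t(b, o) = (o - 2)/(b - 5) = (-2 + o)/(-5 + b))
G(h) = 4*h
G(t(U(-1), -1)) + 31*(-156) = 4*((-2 - 1)/(-5 - 1)) + 31*(-156) = 4*(-3/(-6)) - 4836 = 4*(-1/6*(-3)) - 4836 = 4*(1/2) - 4836 = 2 - 4836 = -4834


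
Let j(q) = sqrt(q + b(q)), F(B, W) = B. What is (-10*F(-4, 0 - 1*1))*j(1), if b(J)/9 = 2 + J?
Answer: 80*sqrt(7) ≈ 211.66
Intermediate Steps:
b(J) = 18 + 9*J (b(J) = 9*(2 + J) = 18 + 9*J)
j(q) = sqrt(18 + 10*q) (j(q) = sqrt(q + (18 + 9*q)) = sqrt(18 + 10*q))
(-10*F(-4, 0 - 1*1))*j(1) = (-10*(-4))*sqrt(18 + 10*1) = 40*sqrt(18 + 10) = 40*sqrt(28) = 40*(2*sqrt(7)) = 80*sqrt(7)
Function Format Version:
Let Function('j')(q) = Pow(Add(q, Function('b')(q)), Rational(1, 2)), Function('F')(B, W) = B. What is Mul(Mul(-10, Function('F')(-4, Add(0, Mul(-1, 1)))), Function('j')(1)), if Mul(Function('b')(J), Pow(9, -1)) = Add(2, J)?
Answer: Mul(80, Pow(7, Rational(1, 2))) ≈ 211.66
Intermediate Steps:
Function('b')(J) = Add(18, Mul(9, J)) (Function('b')(J) = Mul(9, Add(2, J)) = Add(18, Mul(9, J)))
Function('j')(q) = Pow(Add(18, Mul(10, q)), Rational(1, 2)) (Function('j')(q) = Pow(Add(q, Add(18, Mul(9, q))), Rational(1, 2)) = Pow(Add(18, Mul(10, q)), Rational(1, 2)))
Mul(Mul(-10, Function('F')(-4, Add(0, Mul(-1, 1)))), Function('j')(1)) = Mul(Mul(-10, -4), Pow(Add(18, Mul(10, 1)), Rational(1, 2))) = Mul(40, Pow(Add(18, 10), Rational(1, 2))) = Mul(40, Pow(28, Rational(1, 2))) = Mul(40, Mul(2, Pow(7, Rational(1, 2)))) = Mul(80, Pow(7, Rational(1, 2)))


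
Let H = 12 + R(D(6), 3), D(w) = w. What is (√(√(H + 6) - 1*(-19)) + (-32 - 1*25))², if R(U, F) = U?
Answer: (57 - √(19 + 2*√6))² ≈ 2715.6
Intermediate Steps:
H = 18 (H = 12 + 6 = 18)
(√(√(H + 6) - 1*(-19)) + (-32 - 1*25))² = (√(√(18 + 6) - 1*(-19)) + (-32 - 1*25))² = (√(√24 + 19) + (-32 - 25))² = (√(2*√6 + 19) - 57)² = (√(19 + 2*√6) - 57)² = (-57 + √(19 + 2*√6))²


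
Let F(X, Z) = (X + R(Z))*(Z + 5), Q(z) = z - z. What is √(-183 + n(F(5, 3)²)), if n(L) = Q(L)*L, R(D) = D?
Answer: I*√183 ≈ 13.528*I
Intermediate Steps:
Q(z) = 0
F(X, Z) = (5 + Z)*(X + Z) (F(X, Z) = (X + Z)*(Z + 5) = (X + Z)*(5 + Z) = (5 + Z)*(X + Z))
n(L) = 0 (n(L) = 0*L = 0)
√(-183 + n(F(5, 3)²)) = √(-183 + 0) = √(-183) = I*√183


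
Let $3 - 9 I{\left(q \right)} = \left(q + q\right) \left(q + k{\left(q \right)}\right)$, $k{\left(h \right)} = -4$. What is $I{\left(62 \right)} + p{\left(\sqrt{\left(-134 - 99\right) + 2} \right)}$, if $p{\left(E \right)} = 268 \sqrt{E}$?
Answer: $- \frac{7189}{9} + 268 \sqrt[4]{-231} \approx -59.985 + 738.79 i$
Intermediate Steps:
$I{\left(q \right)} = \frac{1}{3} - \frac{2 q \left(-4 + q\right)}{9}$ ($I{\left(q \right)} = \frac{1}{3} - \frac{\left(q + q\right) \left(q - 4\right)}{9} = \frac{1}{3} - \frac{2 q \left(-4 + q\right)}{9}$)
$I{\left(62 \right)} + p{\left(\sqrt{\left(-134 - 99\right) + 2} \right)} = \left(\frac{1}{3} - \frac{2 \cdot 62^{2}}{9} + \frac{8}{9} \cdot 62\right) + 268 \sqrt{\sqrt{\left(-134 - 99\right) + 2}} = \left(\frac{1}{3} - \frac{7688}{9} + \frac{496}{9}\right) + 268 \sqrt{\sqrt{-233 + 2}} = \left(\frac{1}{3} - \frac{7688}{9} + \frac{496}{9}\right) + 268 \sqrt{\sqrt{-231}} = - \frac{7189}{9} + 268 \sqrt{i \sqrt{231}} = - \frac{7189}{9} + 268 \sqrt[4]{231} \sqrt{i}$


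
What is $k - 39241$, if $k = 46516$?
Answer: $7275$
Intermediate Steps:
$k - 39241 = 46516 - 39241 = 7275$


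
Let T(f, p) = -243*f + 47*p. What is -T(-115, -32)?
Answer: -26441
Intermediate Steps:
-T(-115, -32) = -(-243*(-115) + 47*(-32)) = -(27945 - 1504) = -1*26441 = -26441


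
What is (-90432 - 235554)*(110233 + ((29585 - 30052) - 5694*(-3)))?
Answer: -41350672128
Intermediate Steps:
(-90432 - 235554)*(110233 + ((29585 - 30052) - 5694*(-3))) = -325986*(110233 + (-467 + 17082)) = -325986*(110233 + 16615) = -325986*126848 = -41350672128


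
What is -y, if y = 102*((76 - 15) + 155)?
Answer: -22032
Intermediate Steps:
y = 22032 (y = 102*(61 + 155) = 102*216 = 22032)
-y = -1*22032 = -22032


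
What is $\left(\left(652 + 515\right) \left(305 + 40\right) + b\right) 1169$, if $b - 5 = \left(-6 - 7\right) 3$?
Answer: $470617189$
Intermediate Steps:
$b = -34$ ($b = 5 + \left(-6 - 7\right) 3 = 5 - 39 = -34$)
$\left(\left(652 + 515\right) \left(305 + 40\right) + b\right) 1169 = \left(\left(652 + 515\right) \left(305 + 40\right) - 34\right) 1169 = \left(1167 \cdot 345 - 34\right) 1169 = \left(402615 - 34\right) 1169 = 402581 \cdot 1169 = 470617189$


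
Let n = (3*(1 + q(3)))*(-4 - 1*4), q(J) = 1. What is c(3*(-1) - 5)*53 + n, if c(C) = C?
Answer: -472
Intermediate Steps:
n = -48 (n = (3*(1 + 1))*(-4 - 1*4) = (3*2)*(-4 - 4) = 6*(-8) = -48)
c(3*(-1) - 5)*53 + n = (3*(-1) - 5)*53 - 48 = (-3 - 5)*53 - 48 = -8*53 - 48 = -424 - 48 = -472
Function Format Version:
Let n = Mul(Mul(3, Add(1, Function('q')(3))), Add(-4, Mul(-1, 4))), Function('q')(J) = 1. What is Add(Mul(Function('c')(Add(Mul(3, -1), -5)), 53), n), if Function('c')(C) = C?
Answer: -472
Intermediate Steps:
n = -48 (n = Mul(Mul(3, Add(1, 1)), Add(-4, Mul(-1, 4))) = Mul(Mul(3, 2), Add(-4, -4)) = Mul(6, -8) = -48)
Add(Mul(Function('c')(Add(Mul(3, -1), -5)), 53), n) = Add(Mul(Add(Mul(3, -1), -5), 53), -48) = Add(Mul(Add(-3, -5), 53), -48) = Add(Mul(-8, 53), -48) = Add(-424, -48) = -472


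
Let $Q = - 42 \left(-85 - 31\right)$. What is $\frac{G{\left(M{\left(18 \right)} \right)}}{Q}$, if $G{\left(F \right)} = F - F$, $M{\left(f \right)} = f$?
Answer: $0$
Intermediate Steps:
$Q = 4872$ ($Q = \left(-42\right) \left(-116\right) = 4872$)
$G{\left(F \right)} = 0$
$\frac{G{\left(M{\left(18 \right)} \right)}}{Q} = \frac{0}{4872} = 0 \cdot \frac{1}{4872} = 0$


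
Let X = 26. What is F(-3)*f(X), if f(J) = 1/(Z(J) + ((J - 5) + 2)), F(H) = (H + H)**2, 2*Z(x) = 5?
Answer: 24/17 ≈ 1.4118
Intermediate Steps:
Z(x) = 5/2 (Z(x) = (1/2)*5 = 5/2)
F(H) = 4*H**2 (F(H) = (2*H)**2 = 4*H**2)
f(J) = 1/(-1/2 + J) (f(J) = 1/(5/2 + ((J - 5) + 2)) = 1/(5/2 + ((-5 + J) + 2)) = 1/(5/2 + (-3 + J)) = 1/(-1/2 + J))
F(-3)*f(X) = (4*(-3)**2)*(2/(-1 + 2*26)) = (4*9)*(2/(-1 + 52)) = 36*(2/51) = 24/17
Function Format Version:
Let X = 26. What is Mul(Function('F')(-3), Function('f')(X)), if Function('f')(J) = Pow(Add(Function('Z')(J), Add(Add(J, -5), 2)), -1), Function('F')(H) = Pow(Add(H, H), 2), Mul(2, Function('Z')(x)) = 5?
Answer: Rational(24, 17) ≈ 1.4118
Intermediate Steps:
Function('Z')(x) = Rational(5, 2) (Function('Z')(x) = Mul(Rational(1, 2), 5) = Rational(5, 2))
Function('F')(H) = Mul(4, Pow(H, 2)) (Function('F')(H) = Pow(Mul(2, H), 2) = Mul(4, Pow(H, 2)))
Function('f')(J) = Pow(Add(Rational(-1, 2), J), -1) (Function('f')(J) = Pow(Add(Rational(5, 2), Add(Add(J, -5), 2)), -1) = Pow(Add(Rational(5, 2), Add(Add(-5, J), 2)), -1) = Pow(Add(Rational(5, 2), Add(-3, J)), -1) = Pow(Add(Rational(-1, 2), J), -1))
Mul(Function('F')(-3), Function('f')(X)) = Mul(Mul(4, Pow(-3, 2)), Mul(2, Pow(Add(-1, Mul(2, 26)), -1))) = Mul(Mul(4, 9), Mul(2, Pow(Add(-1, 52), -1))) = Mul(36, Mul(2, Pow(51, -1))) = Mul(36, Mul(2, Rational(1, 51))) = Mul(36, Rational(2, 51)) = Rational(24, 17)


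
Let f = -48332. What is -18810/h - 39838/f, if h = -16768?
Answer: 197141063/101303872 ≈ 1.9460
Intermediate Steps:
-18810/h - 39838/f = -18810/(-16768) - 39838/(-48332) = -18810*(-1/16768) - 39838*(-1/48332) = 9405/8384 + 19919/24166 = 197141063/101303872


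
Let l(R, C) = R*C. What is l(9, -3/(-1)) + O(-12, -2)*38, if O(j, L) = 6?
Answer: 255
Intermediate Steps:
l(R, C) = C*R
l(9, -3/(-1)) + O(-12, -2)*38 = -3/(-1)*9 + 6*38 = -3*(-1)*9 + 228 = 3*9 + 228 = 27 + 228 = 255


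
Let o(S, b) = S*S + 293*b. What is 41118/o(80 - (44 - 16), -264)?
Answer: -2937/5332 ≈ -0.55083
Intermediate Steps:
o(S, b) = S**2 + 293*b
41118/o(80 - (44 - 16), -264) = 41118/((80 - (44 - 16))**2 + 293*(-264)) = 41118/((80 - 1*28)**2 - 77352) = 41118/((80 - 28)**2 - 77352) = 41118/(52**2 - 77352) = 41118/(2704 - 77352) = 41118/(-74648) = 41118*(-1/74648) = -2937/5332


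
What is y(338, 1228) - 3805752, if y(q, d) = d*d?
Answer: -2297768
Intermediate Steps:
y(q, d) = d²
y(338, 1228) - 3805752 = 1228² - 3805752 = 1507984 - 3805752 = -2297768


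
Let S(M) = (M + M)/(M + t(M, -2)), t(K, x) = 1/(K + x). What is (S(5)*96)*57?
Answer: 10260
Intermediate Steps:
S(M) = 2*M/(M + 1/(-2 + M)) (S(M) = (M + M)/(M + 1/(M - 2)) = (2*M)/(M + 1/(-2 + M)) = 2*M/(M + 1/(-2 + M)))
(S(5)*96)*57 = ((2*5*(-2 + 5)/(1 + 5*(-2 + 5)))*96)*57 = ((2*5*3/(1 + 5*3))*96)*57 = ((2*5*3/(1 + 15))*96)*57 = ((2*5*3/16)*96)*57 = ((2*5*(1/16)*3)*96)*57 = ((15/8)*96)*57 = 180*57 = 10260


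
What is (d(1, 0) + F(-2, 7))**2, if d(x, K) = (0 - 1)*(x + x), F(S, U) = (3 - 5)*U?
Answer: 256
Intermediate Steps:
F(S, U) = -2*U
d(x, K) = -2*x
(d(1, 0) + F(-2, 7))**2 = (-2*1 - 2*7)**2 = (-2 - 14)**2 = (-16)**2 = 256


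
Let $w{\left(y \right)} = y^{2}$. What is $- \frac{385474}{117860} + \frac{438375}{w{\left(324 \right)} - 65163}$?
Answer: $\frac{6053333523}{782060030} \approx 7.7402$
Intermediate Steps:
$- \frac{385474}{117860} + \frac{438375}{w{\left(324 \right)} - 65163} = - \frac{385474}{117860} + \frac{438375}{324^{2} - 65163} = \left(-385474\right) \frac{1}{117860} + \frac{438375}{104976 - 65163} = - \frac{192737}{58930} + \frac{438375}{39813} = - \frac{192737}{58930} + 438375 \cdot \frac{1}{39813} = - \frac{192737}{58930} + \frac{146125}{13271} = \frac{6053333523}{782060030}$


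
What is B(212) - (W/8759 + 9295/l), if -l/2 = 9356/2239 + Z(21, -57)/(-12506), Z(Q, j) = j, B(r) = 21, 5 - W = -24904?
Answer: 60972340655495/53998662899 ≈ 1129.1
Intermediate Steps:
W = 24909 (W = 5 - 1*(-24904) = 5 + 24904 = 24909)
l = -117133759/14000467 (l = -2*(9356/2239 - 57/(-12506)) = -2*(9356*(1/2239) - 57*(-1/12506)) = -2*(9356/2239 + 57/12506) = -2*117133759/28000934 = -117133759/14000467 ≈ -8.3664)
B(212) - (W/8759 + 9295/l) = 21 - (24909/8759 + 9295/(-117133759/14000467)) = 21 - (24909*(1/8759) + 9295*(-14000467/117133759)) = 21 - (1311/461 - 130134340765/117133759) = 21 - 1*(-59838368734616/53998662899) = 21 + 59838368734616/53998662899 = 60972340655495/53998662899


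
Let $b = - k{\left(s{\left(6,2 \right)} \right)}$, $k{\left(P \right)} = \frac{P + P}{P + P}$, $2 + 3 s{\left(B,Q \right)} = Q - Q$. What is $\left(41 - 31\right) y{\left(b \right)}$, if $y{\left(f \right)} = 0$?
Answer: $0$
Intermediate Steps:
$s{\left(B,Q \right)} = - \frac{2}{3}$ ($s{\left(B,Q \right)} = - \frac{2}{3} + \frac{Q - Q}{3} = - \frac{2}{3} + \frac{1}{3} \cdot 0 = - \frac{2}{3} + 0 = - \frac{2}{3}$)
$k{\left(P \right)} = 1$ ($k{\left(P \right)} = \frac{2 P}{2 P} = 2 P \frac{1}{2 P} = 1$)
$b = -1$ ($b = \left(-1\right) 1 = -1$)
$\left(41 - 31\right) y{\left(b \right)} = \left(41 - 31\right) 0 = 10 \cdot 0 = 0$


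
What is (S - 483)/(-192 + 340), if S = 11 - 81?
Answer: -553/148 ≈ -3.7365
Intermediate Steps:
S = -70
(S - 483)/(-192 + 340) = (-70 - 483)/(-192 + 340) = -553/148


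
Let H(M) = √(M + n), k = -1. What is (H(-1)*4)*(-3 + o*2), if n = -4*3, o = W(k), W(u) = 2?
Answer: 4*I*√13 ≈ 14.422*I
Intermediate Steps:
o = 2
n = -12
H(M) = √(-12 + M) (H(M) = √(M - 12) = √(-12 + M))
(H(-1)*4)*(-3 + o*2) = (√(-12 - 1)*4)*(-3 + 2*2) = (√(-13)*4)*(-3 + 4) = ((I*√13)*4)*1 = (4*I*√13)*1 = 4*I*√13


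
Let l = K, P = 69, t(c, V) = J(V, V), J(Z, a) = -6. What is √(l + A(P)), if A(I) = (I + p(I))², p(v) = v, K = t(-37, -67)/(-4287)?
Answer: √38888631662/1429 ≈ 138.00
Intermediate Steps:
t(c, V) = -6
K = 2/1429 (K = -6/(-4287) = -6*(-1/4287) = 2/1429 ≈ 0.0013996)
l = 2/1429 ≈ 0.0013996
A(I) = 4*I² (A(I) = (I + I)² = (2*I)² = 4*I²)
√(l + A(P)) = √(2/1429 + 4*69²) = √(2/1429 + 4*4761) = √(2/1429 + 19044) = √(27213878/1429) = √38888631662/1429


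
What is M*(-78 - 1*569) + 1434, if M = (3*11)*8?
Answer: -169374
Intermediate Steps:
M = 264 (M = 33*8 = 264)
M*(-78 - 1*569) + 1434 = 264*(-78 - 1*569) + 1434 = 264*(-78 - 569) + 1434 = 264*(-647) + 1434 = -170808 + 1434 = -169374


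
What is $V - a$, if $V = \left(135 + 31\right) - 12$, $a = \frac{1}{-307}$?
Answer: $\frac{47279}{307} \approx 154.0$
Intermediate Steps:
$a = - \frac{1}{307} \approx -0.0032573$
$V = 154$ ($V = 166 - 12 = 154$)
$V - a = 154 - - \frac{1}{307} = 154 + \frac{1}{307} = \frac{47279}{307}$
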